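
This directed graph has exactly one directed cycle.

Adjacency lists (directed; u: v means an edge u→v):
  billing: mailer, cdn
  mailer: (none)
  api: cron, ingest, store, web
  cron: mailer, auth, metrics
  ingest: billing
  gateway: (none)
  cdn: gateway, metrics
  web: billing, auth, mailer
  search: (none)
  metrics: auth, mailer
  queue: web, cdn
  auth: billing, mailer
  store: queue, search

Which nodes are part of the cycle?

cdn, auth, billing, metrics

DFS with gray/black marking from cdn:
cdn gray
  gateway gray
  gateway black
  metrics gray
    auth gray
      billing gray
        mailer gray
        mailer black
        billing→cdn: cdn is gray → back edge
Back edge closes the cycle cdn → metrics → auth → billing → cdn; its vertices are {cdn, auth, billing, metrics}.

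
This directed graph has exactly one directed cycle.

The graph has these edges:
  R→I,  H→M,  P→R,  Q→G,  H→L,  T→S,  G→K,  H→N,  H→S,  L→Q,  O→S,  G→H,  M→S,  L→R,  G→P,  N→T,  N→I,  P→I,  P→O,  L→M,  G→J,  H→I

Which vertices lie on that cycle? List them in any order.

DFS with gray/black marking from G:
G gray
  P gray
    I gray
    I black
    O gray
      S gray
      S black
    O black
    R gray
      R→I: I black — skip
    R black
  P black
  J gray
  J black
  K gray
  K black
  H gray
    H→I: I black — skip
    L gray
      Q gray
        Q→G: G is gray → back edge
Back edge closes the cycle G → H → L → Q → G; its vertices are {G, H, L, Q}.

G, H, L, Q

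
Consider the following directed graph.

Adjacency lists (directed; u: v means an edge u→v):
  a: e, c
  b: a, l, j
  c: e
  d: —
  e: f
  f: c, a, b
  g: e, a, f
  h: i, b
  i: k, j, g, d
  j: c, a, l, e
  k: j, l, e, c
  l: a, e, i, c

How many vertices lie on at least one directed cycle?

10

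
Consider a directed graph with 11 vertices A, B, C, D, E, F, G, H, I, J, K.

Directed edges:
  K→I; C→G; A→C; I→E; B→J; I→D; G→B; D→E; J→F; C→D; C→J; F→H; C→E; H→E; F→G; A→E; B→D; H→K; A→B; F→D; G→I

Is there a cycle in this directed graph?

Yes

DFS with white/gray/black marking, starting from E:
E gray
E black
A gray
  A→E: E black — skip
  C gray
    C→E: E black — skip
    J gray
      F gray
        H gray
          K gray
            I gray
              D gray
                D→E: E black — skip
              D black
              I→E: E black — skip
            I black
          K black
          H→E: E black — skip
        H black
        G gray
          B gray
            B→J: J is gray → back edge
Back edge found, so a cycle exists: J → F → G → B → J.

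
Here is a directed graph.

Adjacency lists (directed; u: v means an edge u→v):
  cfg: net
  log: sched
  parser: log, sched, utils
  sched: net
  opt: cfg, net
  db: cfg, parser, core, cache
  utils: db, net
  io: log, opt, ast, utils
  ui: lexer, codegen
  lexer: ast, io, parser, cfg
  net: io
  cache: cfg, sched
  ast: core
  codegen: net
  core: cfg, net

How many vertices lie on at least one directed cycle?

12

A vertex is on a directed cycle iff it belongs to a strongly connected component of size ≥ 2 (or has a self-loop).
The vertices on cycles are {db, io, ast, cfg, log, net, opt, core, cache, sched, utils, parser} — 12 in total.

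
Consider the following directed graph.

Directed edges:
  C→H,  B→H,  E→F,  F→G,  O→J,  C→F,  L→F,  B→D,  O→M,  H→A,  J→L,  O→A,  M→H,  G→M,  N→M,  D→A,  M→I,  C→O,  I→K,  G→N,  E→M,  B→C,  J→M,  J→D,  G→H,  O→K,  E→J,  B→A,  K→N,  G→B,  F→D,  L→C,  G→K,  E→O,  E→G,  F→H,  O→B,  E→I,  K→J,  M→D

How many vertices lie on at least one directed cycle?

A vertex is on a directed cycle iff it belongs to a strongly connected component of size ≥ 2 (or has a self-loop).
The vertices on cycles are {B, C, F, G, I, J, K, L, M, N, O} — 11 in total.

11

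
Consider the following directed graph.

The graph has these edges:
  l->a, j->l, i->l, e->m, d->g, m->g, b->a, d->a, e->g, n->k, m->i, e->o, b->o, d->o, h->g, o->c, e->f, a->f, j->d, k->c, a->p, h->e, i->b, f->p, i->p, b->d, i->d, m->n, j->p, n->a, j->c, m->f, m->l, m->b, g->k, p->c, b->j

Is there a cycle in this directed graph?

No

DFS with white/gray/black marking, starting from o:
o gray
  c gray
  c black
o black
a gray
  f gray
    p gray
      p→c: c black — skip
    p black
  f black
  a→p: p black — skip
a black
b gray
  b→o: o black — skip
  b→a: a black — skip
  d gray
    d→o: o black — skip
    g gray
      k gray
        k→c: c black — skip
      k black
    g black
    d→a: a black — skip
  d black
  j gray
    l gray
      l→a: a black — skip
    l black
    j→d: d black — skip
    j→c: c black — skip
    j→p: p black — skip
  j black
b black
e gray
  e→o: o black — skip
  e→f: f black — skip
  m gray
    m→f: f black — skip
    n gray
      n→k: k black — skip
      n→a: a black — skip
    n black
    m→g: g black — skip
    m→l: l black — skip
    i gray
      i→p: p black — skip
      i→b: b black — skip
      i→d: d black — skip
      i→l: l black — skip
    i black
    m→b: b black — skip
  m black
  e→g: g black — skip
e black
h gray
  h→e: e black — skip
  h→g: g black — skip
h black
Every edge goes to a white or black vertex — no back edge, so the graph is acyclic.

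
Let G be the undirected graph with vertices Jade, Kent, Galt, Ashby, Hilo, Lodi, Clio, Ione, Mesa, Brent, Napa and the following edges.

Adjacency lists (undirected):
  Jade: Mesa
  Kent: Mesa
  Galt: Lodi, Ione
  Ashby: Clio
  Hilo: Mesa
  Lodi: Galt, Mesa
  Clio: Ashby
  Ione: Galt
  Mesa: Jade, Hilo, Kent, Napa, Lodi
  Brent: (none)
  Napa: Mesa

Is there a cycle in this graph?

No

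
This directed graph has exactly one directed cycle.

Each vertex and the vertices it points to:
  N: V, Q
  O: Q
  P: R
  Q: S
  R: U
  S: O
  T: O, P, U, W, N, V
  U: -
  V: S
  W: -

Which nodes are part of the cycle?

DFS with gray/black marking from O:
O gray
  Q gray
    S gray
      S→O: O is gray → back edge
Back edge closes the cycle O → Q → S → O; its vertices are {O, Q, S}.

O, Q, S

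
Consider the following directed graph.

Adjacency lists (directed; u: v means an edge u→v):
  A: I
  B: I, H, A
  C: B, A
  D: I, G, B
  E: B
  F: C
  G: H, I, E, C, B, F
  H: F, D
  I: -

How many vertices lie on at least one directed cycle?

7

A vertex is on a directed cycle iff it belongs to a strongly connected component of size ≥ 2 (or has a self-loop).
The vertices on cycles are {B, C, D, E, F, G, H} — 7 in total.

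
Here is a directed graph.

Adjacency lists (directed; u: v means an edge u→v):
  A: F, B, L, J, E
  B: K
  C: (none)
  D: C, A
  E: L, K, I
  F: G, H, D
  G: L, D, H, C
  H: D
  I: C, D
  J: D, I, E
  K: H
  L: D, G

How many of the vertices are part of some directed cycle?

A vertex is on a directed cycle iff it belongs to a strongly connected component of size ≥ 2 (or has a self-loop).
The vertices on cycles are {A, B, D, E, F, G, H, I, J, K, L} — 11 in total.

11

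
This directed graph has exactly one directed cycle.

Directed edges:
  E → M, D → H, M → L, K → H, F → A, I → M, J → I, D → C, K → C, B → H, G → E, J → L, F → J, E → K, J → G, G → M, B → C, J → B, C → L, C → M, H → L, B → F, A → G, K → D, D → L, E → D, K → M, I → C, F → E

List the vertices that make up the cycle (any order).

B, F, J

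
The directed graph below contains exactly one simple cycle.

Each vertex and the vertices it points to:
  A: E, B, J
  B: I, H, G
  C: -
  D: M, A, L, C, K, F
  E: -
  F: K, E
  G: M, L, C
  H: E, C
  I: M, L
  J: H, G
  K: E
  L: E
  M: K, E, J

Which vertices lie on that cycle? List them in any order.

G, J, M

DFS with gray/black marking from J:
J gray
  H gray
    E gray
    E black
    C gray
    C black
  H black
  G gray
    M gray
      K gray
        K→E: E black — skip
      K black
      M→E: E black — skip
      M→J: J is gray → back edge
Back edge closes the cycle J → G → M → J; its vertices are {G, J, M}.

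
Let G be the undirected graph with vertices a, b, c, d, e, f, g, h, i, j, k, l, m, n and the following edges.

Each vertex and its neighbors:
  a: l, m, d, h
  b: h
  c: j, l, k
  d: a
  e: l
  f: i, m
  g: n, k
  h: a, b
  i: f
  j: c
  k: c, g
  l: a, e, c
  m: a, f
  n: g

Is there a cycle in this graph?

No

DFS, tracking each vertex's parent; an edge to a visited non-parent vertex closes a cycle.
Start from d:
visit d (parent –)
  visit a (parent d)
    visit l (parent a)
      l–a: parent, skip
      visit e (parent l)
        e–l: parent, skip
      visit c (parent l)
        visit j (parent c)
          j–c: parent, skip
        c–l: parent, skip
        visit k (parent c)
          k–c: parent, skip
          visit g (parent k)
            visit n (parent g)
              n–g: parent, skip
            g–k: parent, skip
    visit m (parent a)
      m–a: parent, skip
      visit f (parent m)
        visit i (parent f)
          i–f: parent, skip
        f–m: parent, skip
    a–d: parent, skip
    visit h (parent a)
      h–a: parent, skip
      visit b (parent h)
        b–h: parent, skip
No non-parent visited neighbor found — the graph is a forest.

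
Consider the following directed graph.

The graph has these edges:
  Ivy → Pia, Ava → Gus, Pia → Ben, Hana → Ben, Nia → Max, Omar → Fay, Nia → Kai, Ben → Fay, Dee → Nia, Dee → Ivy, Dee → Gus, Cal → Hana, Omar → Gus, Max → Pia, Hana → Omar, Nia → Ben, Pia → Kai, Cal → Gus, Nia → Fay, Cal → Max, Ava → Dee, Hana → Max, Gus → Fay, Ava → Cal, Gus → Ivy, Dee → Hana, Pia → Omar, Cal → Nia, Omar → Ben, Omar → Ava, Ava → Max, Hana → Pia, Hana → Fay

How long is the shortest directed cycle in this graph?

4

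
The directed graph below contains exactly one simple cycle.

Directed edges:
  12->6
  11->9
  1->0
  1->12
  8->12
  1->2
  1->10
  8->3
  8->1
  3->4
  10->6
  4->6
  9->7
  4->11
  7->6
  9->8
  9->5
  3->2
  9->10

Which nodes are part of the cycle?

3, 4, 8, 9, 11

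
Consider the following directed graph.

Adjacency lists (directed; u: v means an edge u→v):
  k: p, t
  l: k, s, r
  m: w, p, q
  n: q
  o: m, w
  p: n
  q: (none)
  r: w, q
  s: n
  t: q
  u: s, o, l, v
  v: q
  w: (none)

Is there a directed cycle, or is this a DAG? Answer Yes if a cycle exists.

DFS with white/gray/black marking, starting from t:
t gray
  q gray
  q black
t black
k gray
  p gray
    n gray
      n→q: q black — skip
    n black
  p black
  k→t: t black — skip
k black
l gray
  l→k: k black — skip
  s gray
    s→n: n black — skip
  s black
  r gray
    w gray
    w black
    r→q: q black — skip
  r black
l black
m gray
  m→w: w black — skip
  m→p: p black — skip
  m→q: q black — skip
m black
o gray
  o→m: m black — skip
  o→w: w black — skip
o black
u gray
  u→s: s black — skip
  u→o: o black — skip
  u→l: l black — skip
  v gray
    v→q: q black — skip
  v black
u black
Every edge goes to a white or black vertex — no back edge, so the graph is acyclic.

No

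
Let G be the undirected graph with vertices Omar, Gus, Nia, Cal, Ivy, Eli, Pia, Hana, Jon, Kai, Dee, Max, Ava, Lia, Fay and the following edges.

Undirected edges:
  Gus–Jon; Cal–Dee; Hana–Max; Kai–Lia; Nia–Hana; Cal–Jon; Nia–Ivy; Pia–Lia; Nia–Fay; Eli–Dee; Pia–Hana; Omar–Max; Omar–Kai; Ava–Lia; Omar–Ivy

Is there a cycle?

DFS, tracking each vertex's parent; an edge to a visited non-parent vertex closes a cycle.
Start from Omar:
visit Omar (parent –)
  visit Ivy (parent Omar)
    Ivy–Omar: parent, skip
    visit Nia (parent Ivy)
      visit Fay (parent Nia)
        Fay–Nia: parent, skip
      Nia–Ivy: parent, skip
      visit Hana (parent Nia)
        Hana–Nia: parent, skip
        visit Max (parent Hana)
          Max–Omar: Omar visited and ≠ parent → cycle
Cycle: Omar – Ivy – Nia – Hana – Max – Omar.

Yes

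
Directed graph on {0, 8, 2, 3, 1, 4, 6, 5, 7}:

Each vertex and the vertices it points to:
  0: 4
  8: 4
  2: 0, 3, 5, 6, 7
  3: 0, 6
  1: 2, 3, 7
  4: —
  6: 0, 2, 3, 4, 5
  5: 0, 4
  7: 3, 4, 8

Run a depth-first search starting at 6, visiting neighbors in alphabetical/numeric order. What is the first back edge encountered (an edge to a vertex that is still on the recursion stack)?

3->6

DFS from 6 (visiting neighbors in alphabetical/numeric order); mark gray on enter, black on exit:
6 gray
  0 gray
    4 gray
    4 black
  0 black
  2 gray
    2→0: 0 black — skip
    3 gray
      3→0: 0 black — skip
      3→6: 6 is gray → back edge
First back edge: 3 → 6.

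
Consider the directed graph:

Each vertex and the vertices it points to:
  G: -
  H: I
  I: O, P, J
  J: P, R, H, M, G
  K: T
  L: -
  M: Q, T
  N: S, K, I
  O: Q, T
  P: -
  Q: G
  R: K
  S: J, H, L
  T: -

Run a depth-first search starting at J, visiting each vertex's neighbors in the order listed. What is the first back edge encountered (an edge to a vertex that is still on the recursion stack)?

I->J

DFS from J (visiting each vertex's neighbors in the order listed); mark gray on enter, black on exit:
J gray
  P gray
  P black
  R gray
    K gray
      T gray
      T black
    K black
  R black
  H gray
    I gray
      O gray
        Q gray
          G gray
          G black
        Q black
        O→T: T black — skip
      O black
      I→P: P black — skip
      I→J: J is gray → back edge
First back edge: I → J.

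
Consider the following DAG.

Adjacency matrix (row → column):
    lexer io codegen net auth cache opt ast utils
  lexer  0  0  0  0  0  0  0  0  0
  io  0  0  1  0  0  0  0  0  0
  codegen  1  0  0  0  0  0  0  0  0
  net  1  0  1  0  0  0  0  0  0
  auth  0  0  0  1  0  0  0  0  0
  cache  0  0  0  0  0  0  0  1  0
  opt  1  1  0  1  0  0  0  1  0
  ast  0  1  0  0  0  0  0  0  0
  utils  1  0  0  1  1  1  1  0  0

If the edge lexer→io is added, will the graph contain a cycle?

Adding lexer→io creates a cycle iff io can already reach lexer.
Path from io: io → codegen → lexer.
So io → … → lexer → io is a cycle.

Yes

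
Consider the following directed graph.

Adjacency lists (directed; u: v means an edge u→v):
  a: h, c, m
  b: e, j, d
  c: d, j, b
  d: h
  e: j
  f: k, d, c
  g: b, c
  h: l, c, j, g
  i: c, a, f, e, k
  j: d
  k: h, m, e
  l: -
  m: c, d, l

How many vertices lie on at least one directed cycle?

7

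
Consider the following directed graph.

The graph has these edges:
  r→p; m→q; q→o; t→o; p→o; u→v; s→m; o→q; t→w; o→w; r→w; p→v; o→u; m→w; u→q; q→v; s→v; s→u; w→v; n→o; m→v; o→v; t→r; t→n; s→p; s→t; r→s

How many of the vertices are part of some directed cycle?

6

A vertex is on a directed cycle iff it belongs to a strongly connected component of size ≥ 2 (or has a self-loop).
The vertices on cycles are {o, q, r, s, t, u} — 6 in total.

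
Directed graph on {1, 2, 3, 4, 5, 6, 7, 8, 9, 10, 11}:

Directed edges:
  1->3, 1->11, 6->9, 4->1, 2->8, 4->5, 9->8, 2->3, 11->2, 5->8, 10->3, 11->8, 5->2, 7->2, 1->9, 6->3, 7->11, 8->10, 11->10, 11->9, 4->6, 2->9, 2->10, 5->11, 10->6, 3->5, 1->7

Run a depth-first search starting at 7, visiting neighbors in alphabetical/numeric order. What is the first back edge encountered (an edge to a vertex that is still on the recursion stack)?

5→2

DFS from 7 (visiting neighbors in alphabetical/numeric order); mark gray on enter, black on exit:
7 gray
  2 gray
    3 gray
      5 gray
        5→2: 2 is gray → back edge
First back edge: 5 → 2.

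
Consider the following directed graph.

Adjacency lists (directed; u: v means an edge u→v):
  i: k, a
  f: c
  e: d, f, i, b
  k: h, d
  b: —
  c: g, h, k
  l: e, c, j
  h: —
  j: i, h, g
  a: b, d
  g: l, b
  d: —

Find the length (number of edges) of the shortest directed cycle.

3

For each vertex v, BFS finds the shortest path from v back to v.
The shortest such closed walk is l → j → g → l, length 3.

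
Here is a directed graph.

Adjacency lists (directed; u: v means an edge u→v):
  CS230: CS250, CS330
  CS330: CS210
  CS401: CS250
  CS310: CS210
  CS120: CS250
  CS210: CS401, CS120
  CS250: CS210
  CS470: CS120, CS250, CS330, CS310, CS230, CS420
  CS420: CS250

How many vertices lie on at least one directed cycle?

A vertex is on a directed cycle iff it belongs to a strongly connected component of size ≥ 2 (or has a self-loop).
The vertices on cycles are {CS120, CS210, CS250, CS401} — 4 in total.

4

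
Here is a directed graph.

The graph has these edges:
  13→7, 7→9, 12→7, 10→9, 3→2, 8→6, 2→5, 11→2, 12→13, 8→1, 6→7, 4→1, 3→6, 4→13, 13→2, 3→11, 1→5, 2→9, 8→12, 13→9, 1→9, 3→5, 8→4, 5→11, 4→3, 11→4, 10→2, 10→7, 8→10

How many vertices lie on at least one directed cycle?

7

A vertex is on a directed cycle iff it belongs to a strongly connected component of size ≥ 2 (or has a self-loop).
The vertices on cycles are {1, 2, 3, 4, 5, 11, 13} — 7 in total.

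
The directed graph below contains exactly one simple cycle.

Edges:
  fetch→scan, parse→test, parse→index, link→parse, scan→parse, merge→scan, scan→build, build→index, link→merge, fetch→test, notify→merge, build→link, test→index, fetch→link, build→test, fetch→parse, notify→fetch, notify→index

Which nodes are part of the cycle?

link, scan, build, merge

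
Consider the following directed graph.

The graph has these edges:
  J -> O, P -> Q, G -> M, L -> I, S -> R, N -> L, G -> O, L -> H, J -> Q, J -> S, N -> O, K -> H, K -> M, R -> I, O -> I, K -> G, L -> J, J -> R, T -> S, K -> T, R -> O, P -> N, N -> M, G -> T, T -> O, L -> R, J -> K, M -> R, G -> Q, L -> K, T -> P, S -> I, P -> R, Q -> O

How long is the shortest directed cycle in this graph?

For each vertex v, BFS finds the shortest path from v back to v.
The shortest such closed walk is L → K → T → P → N → L, length 5.

5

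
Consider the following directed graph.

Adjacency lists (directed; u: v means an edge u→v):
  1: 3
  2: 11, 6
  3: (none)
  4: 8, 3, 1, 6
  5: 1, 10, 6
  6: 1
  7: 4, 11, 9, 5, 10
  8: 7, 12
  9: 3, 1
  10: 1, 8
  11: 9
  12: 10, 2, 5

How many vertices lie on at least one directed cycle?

6

A vertex is on a directed cycle iff it belongs to a strongly connected component of size ≥ 2 (or has a self-loop).
The vertices on cycles are {4, 5, 7, 8, 10, 12} — 6 in total.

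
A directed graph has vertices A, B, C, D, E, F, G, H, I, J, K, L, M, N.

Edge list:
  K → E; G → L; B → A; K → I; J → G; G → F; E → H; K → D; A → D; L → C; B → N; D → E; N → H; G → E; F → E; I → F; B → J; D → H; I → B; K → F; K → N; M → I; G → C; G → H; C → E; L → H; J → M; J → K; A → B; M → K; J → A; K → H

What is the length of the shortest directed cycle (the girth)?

2

For each vertex v, BFS finds the shortest path from v back to v.
The shortest such closed walk is B → A → B, length 2.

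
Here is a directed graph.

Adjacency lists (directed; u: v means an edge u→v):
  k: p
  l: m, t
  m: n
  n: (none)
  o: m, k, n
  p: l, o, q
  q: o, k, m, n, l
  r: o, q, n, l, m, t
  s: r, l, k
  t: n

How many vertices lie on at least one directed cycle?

A vertex is on a directed cycle iff it belongs to a strongly connected component of size ≥ 2 (or has a self-loop).
The vertices on cycles are {k, o, p, q} — 4 in total.

4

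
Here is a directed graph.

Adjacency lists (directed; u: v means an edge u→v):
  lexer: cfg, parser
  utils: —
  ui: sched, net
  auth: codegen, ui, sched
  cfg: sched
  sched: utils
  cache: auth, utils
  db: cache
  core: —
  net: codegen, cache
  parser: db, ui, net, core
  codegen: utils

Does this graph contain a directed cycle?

Yes

DFS with white/gray/black marking, starting from net:
net gray
  codegen gray
    utils gray
    utils black
  codegen black
  cache gray
    auth gray
      auth→codegen: codegen black — skip
      ui gray
        sched gray
          sched→utils: utils black — skip
        sched black
        ui→net: net is gray → back edge
Back edge found, so a cycle exists: net → cache → auth → ui → net.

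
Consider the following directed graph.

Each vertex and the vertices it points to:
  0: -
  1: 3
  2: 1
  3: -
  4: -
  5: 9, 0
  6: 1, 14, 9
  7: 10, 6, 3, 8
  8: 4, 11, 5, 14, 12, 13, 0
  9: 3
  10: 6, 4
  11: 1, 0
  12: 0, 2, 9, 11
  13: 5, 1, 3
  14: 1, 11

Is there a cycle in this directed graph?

DFS with white/gray/black marking, starting from 7:
7 gray
  10 gray
    6 gray
      1 gray
        3 gray
        3 black
      1 black
      14 gray
        14→1: 1 black — skip
        11 gray
          11→1: 1 black — skip
          0 gray
          0 black
        11 black
      14 black
      9 gray
        9→3: 3 black — skip
      9 black
    6 black
    4 gray
    4 black
  10 black
  7→6: 6 black — skip
  7→3: 3 black — skip
  8 gray
    8→4: 4 black — skip
    8→11: 11 black — skip
    5 gray
      5→9: 9 black — skip
      5→0: 0 black — skip
    5 black
    8→14: 14 black — skip
    12 gray
      12→0: 0 black — skip
      2 gray
        2→1: 1 black — skip
      2 black
      12→9: 9 black — skip
      12→11: 11 black — skip
    12 black
    13 gray
      13→5: 5 black — skip
      13→1: 1 black — skip
      13→3: 3 black — skip
    13 black
    8→0: 0 black — skip
  8 black
7 black
Every edge goes to a white or black vertex — no back edge, so the graph is acyclic.

No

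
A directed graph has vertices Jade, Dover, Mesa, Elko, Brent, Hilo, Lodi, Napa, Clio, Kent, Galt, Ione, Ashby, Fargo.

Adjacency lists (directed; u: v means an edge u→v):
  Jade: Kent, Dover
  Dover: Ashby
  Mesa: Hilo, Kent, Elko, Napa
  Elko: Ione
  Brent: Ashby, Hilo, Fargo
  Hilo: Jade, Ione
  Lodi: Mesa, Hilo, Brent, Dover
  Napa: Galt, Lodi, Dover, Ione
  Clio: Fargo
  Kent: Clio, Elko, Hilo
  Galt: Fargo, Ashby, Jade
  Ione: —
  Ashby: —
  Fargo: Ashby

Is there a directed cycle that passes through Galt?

Galt lies on a cycle iff there is a path from Galt back to itself.
Exploring from Galt, it never reaches itself; equivalently, its strongly connected component is a singleton.

No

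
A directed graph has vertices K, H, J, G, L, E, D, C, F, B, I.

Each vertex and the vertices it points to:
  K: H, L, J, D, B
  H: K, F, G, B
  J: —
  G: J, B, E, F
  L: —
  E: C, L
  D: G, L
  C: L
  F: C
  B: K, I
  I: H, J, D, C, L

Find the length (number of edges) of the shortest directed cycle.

2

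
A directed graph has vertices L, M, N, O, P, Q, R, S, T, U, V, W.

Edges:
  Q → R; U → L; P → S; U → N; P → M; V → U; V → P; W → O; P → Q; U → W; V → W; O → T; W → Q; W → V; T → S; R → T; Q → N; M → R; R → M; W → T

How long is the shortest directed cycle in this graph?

For each vertex v, BFS finds the shortest path from v back to v.
The shortest such closed walk is V → W → V, length 2.

2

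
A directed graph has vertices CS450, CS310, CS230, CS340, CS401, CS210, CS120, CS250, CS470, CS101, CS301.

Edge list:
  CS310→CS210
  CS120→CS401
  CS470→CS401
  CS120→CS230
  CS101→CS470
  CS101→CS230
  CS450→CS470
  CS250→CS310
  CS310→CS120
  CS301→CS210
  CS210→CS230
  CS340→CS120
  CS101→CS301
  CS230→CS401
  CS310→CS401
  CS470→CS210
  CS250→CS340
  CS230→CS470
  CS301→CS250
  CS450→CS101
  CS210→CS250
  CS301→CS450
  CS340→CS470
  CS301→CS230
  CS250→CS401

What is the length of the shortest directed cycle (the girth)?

3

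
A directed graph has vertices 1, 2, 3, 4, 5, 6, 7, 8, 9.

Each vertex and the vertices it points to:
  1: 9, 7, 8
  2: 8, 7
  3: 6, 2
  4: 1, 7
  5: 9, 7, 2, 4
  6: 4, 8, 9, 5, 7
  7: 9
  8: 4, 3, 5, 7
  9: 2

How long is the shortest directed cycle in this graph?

3

For each vertex v, BFS finds the shortest path from v back to v.
The shortest such closed walk is 1 → 8 → 4 → 1, length 3.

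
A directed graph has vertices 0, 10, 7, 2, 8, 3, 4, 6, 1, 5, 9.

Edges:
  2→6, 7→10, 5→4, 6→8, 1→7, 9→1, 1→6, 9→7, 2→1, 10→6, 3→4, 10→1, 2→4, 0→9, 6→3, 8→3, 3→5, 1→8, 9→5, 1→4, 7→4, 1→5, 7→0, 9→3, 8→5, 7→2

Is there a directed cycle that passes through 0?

Yes

0 is on a cycle iff 0 can reach itself via ≥1 edge.
0 → 9 → 7 → 0 — yes.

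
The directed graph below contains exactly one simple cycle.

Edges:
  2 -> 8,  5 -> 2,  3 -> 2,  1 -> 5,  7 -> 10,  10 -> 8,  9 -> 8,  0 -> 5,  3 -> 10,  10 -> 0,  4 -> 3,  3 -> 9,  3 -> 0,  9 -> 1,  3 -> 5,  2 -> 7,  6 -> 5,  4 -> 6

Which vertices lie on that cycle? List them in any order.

0, 2, 5, 7, 10

DFS with gray/black marking from 2:
2 gray
  7 gray
    10 gray
      8 gray
      8 black
      0 gray
        5 gray
          5→2: 2 is gray → back edge
Back edge closes the cycle 2 → 7 → 10 → 0 → 5 → 2; its vertices are {0, 2, 5, 7, 10}.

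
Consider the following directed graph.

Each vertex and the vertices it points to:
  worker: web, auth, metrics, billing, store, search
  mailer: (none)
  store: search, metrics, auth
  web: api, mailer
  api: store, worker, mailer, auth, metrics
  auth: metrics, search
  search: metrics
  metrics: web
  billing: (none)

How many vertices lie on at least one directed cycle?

A vertex is on a directed cycle iff it belongs to a strongly connected component of size ≥ 2 (or has a self-loop).
The vertices on cycles are {api, web, auth, store, search, worker, metrics} — 7 in total.

7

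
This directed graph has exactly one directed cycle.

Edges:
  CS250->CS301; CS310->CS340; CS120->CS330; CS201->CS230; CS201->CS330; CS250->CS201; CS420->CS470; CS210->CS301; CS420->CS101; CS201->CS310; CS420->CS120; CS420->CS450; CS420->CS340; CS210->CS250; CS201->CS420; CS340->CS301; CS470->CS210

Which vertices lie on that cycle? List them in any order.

CS201, CS210, CS250, CS420, CS470

DFS with gray/black marking from CS201:
CS201 gray
  CS310 gray
    CS340 gray
      CS301 gray
      CS301 black
    CS340 black
  CS310 black
  CS230 gray
  CS230 black
  CS330 gray
  CS330 black
  CS420 gray
    CS120 gray
      CS120→CS330: CS330 black — skip
    CS120 black
    CS420→CS340: CS340 black — skip
    CS101 gray
    CS101 black
    CS470 gray
      CS210 gray
        CS210→CS301: CS301 black — skip
        CS250 gray
          CS250→CS301: CS301 black — skip
          CS250→CS201: CS201 is gray → back edge
Back edge closes the cycle CS201 → CS420 → CS470 → CS210 → CS250 → CS201; its vertices are {CS201, CS210, CS250, CS420, CS470}.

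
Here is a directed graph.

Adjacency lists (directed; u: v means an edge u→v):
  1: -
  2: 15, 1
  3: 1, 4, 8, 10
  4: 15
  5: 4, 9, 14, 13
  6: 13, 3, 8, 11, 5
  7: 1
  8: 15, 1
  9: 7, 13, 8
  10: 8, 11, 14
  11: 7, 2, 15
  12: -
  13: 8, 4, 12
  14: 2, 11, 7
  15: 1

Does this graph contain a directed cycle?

No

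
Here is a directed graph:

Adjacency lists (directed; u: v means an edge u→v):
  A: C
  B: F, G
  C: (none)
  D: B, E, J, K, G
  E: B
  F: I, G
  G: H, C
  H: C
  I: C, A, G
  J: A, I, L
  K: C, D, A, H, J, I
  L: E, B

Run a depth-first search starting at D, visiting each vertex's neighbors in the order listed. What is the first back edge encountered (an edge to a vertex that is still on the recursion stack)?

K->D

DFS from D (visiting each vertex's neighbors in the order listed); mark gray on enter, black on exit:
D gray
  B gray
    F gray
      I gray
        C gray
        C black
        A gray
          A→C: C black — skip
        A black
        G gray
          H gray
            H→C: C black — skip
          H black
          G→C: C black — skip
        G black
      I black
      F→G: G black — skip
    F black
    B→G: G black — skip
  B black
  E gray
    E→B: B black — skip
  E black
  J gray
    J→A: A black — skip
    J→I: I black — skip
    L gray
      L→E: E black — skip
      L→B: B black — skip
    L black
  J black
  K gray
    K→C: C black — skip
    K→D: D is gray → back edge
First back edge: K → D.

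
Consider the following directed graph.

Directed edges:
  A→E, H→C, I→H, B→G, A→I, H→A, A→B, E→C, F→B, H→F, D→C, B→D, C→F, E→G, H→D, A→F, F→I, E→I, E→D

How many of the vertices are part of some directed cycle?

A vertex is on a directed cycle iff it belongs to a strongly connected component of size ≥ 2 (or has a self-loop).
The vertices on cycles are {A, B, C, D, E, F, H, I} — 8 in total.

8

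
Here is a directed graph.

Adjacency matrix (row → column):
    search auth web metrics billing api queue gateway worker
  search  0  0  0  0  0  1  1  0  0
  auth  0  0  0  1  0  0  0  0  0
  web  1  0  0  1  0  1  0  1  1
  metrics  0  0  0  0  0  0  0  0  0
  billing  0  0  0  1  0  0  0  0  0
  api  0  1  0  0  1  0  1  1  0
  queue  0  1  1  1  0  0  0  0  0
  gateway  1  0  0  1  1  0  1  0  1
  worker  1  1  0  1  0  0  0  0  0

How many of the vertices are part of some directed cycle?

6

A vertex is on a directed cycle iff it belongs to a strongly connected component of size ≥ 2 (or has a self-loop).
The vertices on cycles are {api, web, queue, search, worker, gateway} — 6 in total.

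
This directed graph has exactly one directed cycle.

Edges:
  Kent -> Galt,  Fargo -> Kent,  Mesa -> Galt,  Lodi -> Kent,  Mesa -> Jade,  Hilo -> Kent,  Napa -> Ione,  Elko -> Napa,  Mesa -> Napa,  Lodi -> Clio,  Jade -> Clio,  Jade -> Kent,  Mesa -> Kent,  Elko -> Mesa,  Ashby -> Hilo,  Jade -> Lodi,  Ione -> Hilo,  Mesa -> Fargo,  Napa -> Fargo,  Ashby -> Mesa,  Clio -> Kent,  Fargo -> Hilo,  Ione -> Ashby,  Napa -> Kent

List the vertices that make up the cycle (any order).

Ione, Mesa, Napa, Ashby

DFS with gray/black marking from Mesa:
Mesa gray
  Jade gray
    Clio gray
      Kent gray
        Galt gray
        Galt black
      Kent black
    Clio black
    Jade→Kent: Kent black — skip
    Lodi gray
      Lodi→Clio: Clio black — skip
      Lodi→Kent: Kent black — skip
    Lodi black
  Jade black
  Mesa→Kent: Kent black — skip
  Napa gray
    Ione gray
      Ashby gray
        Ashby→Mesa: Mesa is gray → back edge
Back edge closes the cycle Mesa → Napa → Ione → Ashby → Mesa; its vertices are {Ione, Mesa, Napa, Ashby}.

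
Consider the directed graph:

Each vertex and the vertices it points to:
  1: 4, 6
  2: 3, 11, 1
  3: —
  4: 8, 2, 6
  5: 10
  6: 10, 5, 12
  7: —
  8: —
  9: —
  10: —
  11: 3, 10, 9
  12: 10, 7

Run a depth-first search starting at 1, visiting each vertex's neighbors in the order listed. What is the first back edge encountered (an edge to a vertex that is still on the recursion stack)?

2->1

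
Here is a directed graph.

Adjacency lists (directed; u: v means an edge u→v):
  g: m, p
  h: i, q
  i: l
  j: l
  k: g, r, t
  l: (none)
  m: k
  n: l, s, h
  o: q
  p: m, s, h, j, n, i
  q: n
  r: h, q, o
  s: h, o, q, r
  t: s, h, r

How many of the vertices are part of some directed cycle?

10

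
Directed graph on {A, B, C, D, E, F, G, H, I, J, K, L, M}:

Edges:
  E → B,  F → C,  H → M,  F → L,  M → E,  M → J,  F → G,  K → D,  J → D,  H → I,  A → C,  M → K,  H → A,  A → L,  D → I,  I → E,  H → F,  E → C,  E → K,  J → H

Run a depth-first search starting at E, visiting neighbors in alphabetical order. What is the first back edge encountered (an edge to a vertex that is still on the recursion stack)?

I->E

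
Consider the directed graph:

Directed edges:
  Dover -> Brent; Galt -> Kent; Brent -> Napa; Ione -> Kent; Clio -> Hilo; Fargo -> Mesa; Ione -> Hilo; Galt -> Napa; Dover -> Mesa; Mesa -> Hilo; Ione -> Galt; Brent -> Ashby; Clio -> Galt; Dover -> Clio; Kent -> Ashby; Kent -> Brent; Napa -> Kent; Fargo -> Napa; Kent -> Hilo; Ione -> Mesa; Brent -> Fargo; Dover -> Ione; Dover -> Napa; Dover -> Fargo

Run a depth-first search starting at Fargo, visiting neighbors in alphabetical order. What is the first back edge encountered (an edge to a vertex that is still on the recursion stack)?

Brent->Fargo

DFS from Fargo (visiting neighbors in alphabetical order); mark gray on enter, black on exit:
Fargo gray
  Mesa gray
    Hilo gray
    Hilo black
  Mesa black
  Napa gray
    Kent gray
      Ashby gray
      Ashby black
      Brent gray
        Brent→Ashby: Ashby black — skip
        Brent→Fargo: Fargo is gray → back edge
First back edge: Brent → Fargo.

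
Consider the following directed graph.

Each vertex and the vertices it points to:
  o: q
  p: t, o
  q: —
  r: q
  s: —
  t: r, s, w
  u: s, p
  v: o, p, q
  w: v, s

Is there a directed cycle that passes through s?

s lies on a cycle iff there is a path from s back to itself.
Exploring from s, it never reaches itself; equivalently, its strongly connected component is a singleton.

No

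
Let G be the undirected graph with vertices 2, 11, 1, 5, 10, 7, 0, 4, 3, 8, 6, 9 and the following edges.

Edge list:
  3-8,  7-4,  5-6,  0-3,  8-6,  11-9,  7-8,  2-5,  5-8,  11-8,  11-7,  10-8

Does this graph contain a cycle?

DFS, tracking each vertex's parent; an edge to a visited non-parent vertex closes a cycle.
Start from 9:
visit 9 (parent –)
  visit 11 (parent 9)
    11–9: parent, skip
    visit 7 (parent 11)
      visit 8 (parent 7)
        8–11: 11 visited and ≠ parent → cycle
Cycle: 11 – 7 – 8 – 11.

Yes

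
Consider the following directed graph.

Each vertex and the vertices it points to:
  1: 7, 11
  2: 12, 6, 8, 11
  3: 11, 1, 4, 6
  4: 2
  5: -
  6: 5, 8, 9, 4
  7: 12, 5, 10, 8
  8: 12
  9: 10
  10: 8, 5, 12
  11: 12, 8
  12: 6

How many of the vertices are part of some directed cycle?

8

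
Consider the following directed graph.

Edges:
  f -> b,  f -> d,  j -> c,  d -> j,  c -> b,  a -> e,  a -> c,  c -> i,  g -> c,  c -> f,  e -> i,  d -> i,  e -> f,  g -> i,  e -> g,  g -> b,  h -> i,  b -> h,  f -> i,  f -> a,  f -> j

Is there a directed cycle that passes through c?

Yes

c is on a cycle iff c can reach itself via ≥1 edge.
c → f → j → c — yes.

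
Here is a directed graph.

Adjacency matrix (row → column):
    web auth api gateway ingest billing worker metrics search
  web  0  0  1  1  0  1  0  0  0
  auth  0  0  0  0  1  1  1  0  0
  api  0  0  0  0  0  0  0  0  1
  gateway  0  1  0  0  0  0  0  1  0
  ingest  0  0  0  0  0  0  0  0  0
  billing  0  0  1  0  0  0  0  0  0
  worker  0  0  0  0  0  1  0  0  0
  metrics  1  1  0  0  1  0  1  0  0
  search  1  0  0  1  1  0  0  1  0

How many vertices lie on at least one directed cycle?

A vertex is on a directed cycle iff it belongs to a strongly connected component of size ≥ 2 (or has a self-loop).
The vertices on cycles are {api, web, auth, search, worker, billing, gateway, metrics} — 8 in total.

8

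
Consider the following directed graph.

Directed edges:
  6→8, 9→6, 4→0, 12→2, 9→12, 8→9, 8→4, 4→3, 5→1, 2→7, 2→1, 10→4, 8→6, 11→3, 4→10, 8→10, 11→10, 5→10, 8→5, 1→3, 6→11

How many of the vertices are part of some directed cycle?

5

A vertex is on a directed cycle iff it belongs to a strongly connected component of size ≥ 2 (or has a self-loop).
The vertices on cycles are {4, 6, 8, 9, 10} — 5 in total.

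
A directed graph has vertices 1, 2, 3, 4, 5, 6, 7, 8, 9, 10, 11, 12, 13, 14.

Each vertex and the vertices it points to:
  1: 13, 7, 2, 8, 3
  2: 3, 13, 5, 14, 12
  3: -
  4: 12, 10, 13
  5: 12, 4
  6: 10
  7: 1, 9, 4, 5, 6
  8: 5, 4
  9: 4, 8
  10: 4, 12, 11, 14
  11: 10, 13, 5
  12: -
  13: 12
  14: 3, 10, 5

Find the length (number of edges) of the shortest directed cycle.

2

For each vertex v, BFS finds the shortest path from v back to v.
The shortest such closed walk is 1 → 7 → 1, length 2.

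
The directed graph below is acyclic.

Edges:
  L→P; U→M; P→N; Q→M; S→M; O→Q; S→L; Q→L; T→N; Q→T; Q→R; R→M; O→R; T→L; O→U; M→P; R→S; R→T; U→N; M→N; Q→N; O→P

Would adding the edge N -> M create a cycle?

Adding N→M creates a cycle iff M can already reach N.
Path from M: M → N.
So M → … → N → M is a cycle.

Yes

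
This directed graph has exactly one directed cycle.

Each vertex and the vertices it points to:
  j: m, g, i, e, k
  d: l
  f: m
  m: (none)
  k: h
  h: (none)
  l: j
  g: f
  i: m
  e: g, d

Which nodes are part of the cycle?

DFS with gray/black marking from e:
e gray
  g gray
    f gray
      m gray
      m black
    f black
  g black
  d gray
    l gray
      j gray
        j→m: m black — skip
        j→g: g black — skip
        i gray
          i→m: m black — skip
        i black
        j→e: e is gray → back edge
Back edge closes the cycle e → d → l → j → e; its vertices are {d, e, j, l}.

d, e, j, l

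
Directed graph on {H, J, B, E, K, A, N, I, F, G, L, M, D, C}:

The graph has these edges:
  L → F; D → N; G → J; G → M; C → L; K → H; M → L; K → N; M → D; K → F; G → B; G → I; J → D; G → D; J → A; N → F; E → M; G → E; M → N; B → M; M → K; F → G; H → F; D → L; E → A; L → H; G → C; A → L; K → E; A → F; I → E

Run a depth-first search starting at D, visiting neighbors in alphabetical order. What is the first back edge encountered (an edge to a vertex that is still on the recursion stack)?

DFS from D (visiting neighbors in alphabetical order); mark gray on enter, black on exit:
D gray
  L gray
    F gray
      G gray
        B gray
          M gray
            M→D: D is gray → back edge
First back edge: M → D.

M->D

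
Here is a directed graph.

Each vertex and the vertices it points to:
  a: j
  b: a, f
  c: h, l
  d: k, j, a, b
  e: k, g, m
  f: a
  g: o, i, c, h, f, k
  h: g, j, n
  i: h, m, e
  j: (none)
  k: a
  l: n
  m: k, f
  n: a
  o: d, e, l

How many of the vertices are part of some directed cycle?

A vertex is on a directed cycle iff it belongs to a strongly connected component of size ≥ 2 (or has a self-loop).
The vertices on cycles are {c, e, g, h, i, o} — 6 in total.

6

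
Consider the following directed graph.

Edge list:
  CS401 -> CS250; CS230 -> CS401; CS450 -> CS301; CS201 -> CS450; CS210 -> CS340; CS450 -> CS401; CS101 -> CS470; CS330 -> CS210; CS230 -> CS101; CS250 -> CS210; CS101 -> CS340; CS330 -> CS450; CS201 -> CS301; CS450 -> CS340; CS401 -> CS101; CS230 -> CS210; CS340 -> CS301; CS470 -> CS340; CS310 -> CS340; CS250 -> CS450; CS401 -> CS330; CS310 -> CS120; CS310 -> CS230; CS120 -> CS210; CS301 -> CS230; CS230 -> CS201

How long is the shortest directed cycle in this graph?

For each vertex v, BFS finds the shortest path from v back to v.
The shortest such closed walk is CS230 → CS201 → CS301 → CS230, length 3.

3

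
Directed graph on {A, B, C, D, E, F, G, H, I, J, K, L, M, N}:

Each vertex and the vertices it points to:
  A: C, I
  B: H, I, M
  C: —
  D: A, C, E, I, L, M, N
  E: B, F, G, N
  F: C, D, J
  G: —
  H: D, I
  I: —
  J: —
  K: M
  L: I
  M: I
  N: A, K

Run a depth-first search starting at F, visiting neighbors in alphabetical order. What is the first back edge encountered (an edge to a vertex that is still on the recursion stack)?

H->D

DFS from F (visiting neighbors in alphabetical order); mark gray on enter, black on exit:
F gray
  C gray
  C black
  D gray
    A gray
      A→C: C black — skip
      I gray
      I black
    A black
    D→C: C black — skip
    E gray
      B gray
        H gray
          H→D: D is gray → back edge
First back edge: H → D.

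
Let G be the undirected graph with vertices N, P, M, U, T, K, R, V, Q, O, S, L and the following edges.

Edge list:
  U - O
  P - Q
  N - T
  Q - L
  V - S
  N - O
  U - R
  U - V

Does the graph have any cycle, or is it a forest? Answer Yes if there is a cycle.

No

DFS, tracking each vertex's parent; an edge to a visited non-parent vertex closes a cycle.
Start from K:
visit K (parent –)
visit N (parent –)
  visit T (parent N)
    T–N: parent, skip
  visit O (parent N)
    visit U (parent O)
      visit V (parent U)
        V–U: parent, skip
        visit S (parent V)
          S–V: parent, skip
      U–O: parent, skip
      visit R (parent U)
        R–U: parent, skip
    O–N: parent, skip
visit P (parent –)
  visit Q (parent P)
    visit L (parent Q)
      L–Q: parent, skip
    Q–P: parent, skip
visit M (parent –)
No non-parent visited neighbor found — the graph is a forest.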